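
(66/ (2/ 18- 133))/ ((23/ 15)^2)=-0.21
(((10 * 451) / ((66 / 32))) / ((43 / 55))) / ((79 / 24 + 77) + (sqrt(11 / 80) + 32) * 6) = 10.19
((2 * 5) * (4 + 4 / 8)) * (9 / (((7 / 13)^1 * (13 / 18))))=7290 / 7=1041.43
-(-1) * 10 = 10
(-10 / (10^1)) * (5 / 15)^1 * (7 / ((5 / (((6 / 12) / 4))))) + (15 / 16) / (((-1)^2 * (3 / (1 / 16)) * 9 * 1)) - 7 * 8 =-645767 / 11520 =-56.06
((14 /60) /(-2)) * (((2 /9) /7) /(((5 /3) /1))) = -1 /450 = -0.00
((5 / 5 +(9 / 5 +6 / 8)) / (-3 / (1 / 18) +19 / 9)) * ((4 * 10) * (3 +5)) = -21.89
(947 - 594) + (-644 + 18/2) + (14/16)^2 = -17999/64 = -281.23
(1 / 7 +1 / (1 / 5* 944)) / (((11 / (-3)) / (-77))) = 2937 / 944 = 3.11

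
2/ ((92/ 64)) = 32/ 23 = 1.39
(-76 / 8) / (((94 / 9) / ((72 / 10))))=-6.55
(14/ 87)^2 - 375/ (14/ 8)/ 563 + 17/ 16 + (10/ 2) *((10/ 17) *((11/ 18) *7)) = 107825590373/ 8113604688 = 13.29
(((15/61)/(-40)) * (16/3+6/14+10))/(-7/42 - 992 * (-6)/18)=-331/1128988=-0.00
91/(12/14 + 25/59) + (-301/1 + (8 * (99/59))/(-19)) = -136784134/593009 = -230.66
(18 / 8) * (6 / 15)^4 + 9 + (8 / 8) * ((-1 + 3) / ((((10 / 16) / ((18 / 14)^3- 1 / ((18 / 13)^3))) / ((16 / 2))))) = 8411430067 / 156279375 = 53.82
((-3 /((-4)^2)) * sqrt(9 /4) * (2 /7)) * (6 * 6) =-81 /28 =-2.89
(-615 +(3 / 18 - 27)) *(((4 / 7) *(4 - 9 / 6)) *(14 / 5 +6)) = -169444 / 21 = -8068.76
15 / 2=7.50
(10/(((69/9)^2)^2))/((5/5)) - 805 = -225271195/279841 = -805.00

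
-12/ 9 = -4/ 3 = -1.33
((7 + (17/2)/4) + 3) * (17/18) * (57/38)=1649/96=17.18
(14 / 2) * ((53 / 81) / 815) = 371 / 66015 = 0.01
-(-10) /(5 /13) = 26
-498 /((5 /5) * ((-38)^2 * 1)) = -249 /722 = -0.34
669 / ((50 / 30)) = 2007 / 5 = 401.40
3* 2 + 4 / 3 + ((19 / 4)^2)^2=396595 / 768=516.40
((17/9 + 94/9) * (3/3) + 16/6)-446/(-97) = 1901/97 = 19.60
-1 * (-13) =13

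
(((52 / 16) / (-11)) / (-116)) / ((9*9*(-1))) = -13 / 413424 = -0.00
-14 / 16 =-7 / 8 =-0.88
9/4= 2.25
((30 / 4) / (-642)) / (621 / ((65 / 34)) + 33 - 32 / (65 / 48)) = -25 / 715188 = -0.00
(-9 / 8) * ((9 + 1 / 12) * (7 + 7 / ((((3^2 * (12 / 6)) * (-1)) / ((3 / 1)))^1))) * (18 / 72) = -3815 / 256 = -14.90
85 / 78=1.09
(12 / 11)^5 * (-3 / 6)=-124416 / 161051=-0.77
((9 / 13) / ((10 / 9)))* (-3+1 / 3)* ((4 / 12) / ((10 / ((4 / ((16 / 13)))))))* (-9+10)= -9 / 50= -0.18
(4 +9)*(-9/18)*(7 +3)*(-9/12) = 195/4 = 48.75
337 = 337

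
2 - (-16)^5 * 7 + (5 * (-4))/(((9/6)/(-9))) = 7340154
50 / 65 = 10 / 13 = 0.77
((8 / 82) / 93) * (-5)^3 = -500 / 3813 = -0.13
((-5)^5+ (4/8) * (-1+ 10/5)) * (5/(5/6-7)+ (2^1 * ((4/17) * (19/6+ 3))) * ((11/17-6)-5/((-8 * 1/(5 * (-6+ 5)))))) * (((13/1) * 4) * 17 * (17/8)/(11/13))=573971926879/3256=176281304.32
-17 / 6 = -2.83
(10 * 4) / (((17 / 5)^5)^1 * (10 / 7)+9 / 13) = 2275000 / 36955657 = 0.06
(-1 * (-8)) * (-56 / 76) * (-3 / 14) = 24 / 19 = 1.26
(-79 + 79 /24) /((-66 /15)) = 9085 /528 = 17.21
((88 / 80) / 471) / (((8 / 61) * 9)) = 671 / 339120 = 0.00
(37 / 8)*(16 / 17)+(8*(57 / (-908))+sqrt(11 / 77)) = sqrt(7) / 7+14860 / 3859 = 4.23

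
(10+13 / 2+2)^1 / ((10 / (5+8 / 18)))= 1813 / 180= 10.07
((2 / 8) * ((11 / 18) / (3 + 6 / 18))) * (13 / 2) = 143 / 480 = 0.30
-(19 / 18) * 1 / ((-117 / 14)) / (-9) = -133 / 9477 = -0.01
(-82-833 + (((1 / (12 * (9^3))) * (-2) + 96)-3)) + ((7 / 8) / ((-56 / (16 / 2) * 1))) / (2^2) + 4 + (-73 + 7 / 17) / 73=-71132511971 / 86850144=-819.03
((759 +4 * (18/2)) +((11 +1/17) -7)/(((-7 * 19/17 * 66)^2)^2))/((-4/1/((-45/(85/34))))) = 1573360272424046839/439793227791456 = 3577.50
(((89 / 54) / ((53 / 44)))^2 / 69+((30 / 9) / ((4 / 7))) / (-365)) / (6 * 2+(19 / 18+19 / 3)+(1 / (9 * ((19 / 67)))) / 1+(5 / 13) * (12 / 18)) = 56819885681 / 102097073400705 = 0.00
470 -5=465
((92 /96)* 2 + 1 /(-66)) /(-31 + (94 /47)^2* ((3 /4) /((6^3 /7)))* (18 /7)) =-251 /4059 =-0.06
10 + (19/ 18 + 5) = 289/ 18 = 16.06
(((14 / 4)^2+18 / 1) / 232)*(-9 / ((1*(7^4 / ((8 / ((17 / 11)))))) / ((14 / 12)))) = -3993 / 1352792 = -0.00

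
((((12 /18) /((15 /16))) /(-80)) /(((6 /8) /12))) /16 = -2 /225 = -0.01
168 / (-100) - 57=-1467 / 25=-58.68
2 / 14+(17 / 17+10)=78 / 7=11.14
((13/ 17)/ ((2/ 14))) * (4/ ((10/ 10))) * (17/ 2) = 182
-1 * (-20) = 20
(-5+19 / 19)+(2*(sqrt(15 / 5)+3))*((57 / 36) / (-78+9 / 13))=-4.19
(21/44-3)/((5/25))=-555/44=-12.61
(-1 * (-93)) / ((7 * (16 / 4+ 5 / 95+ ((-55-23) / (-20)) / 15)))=88350 / 28679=3.08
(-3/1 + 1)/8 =-1/4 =-0.25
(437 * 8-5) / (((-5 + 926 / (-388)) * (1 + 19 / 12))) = -8127048 / 44423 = -182.95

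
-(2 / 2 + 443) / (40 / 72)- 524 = -6616 / 5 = -1323.20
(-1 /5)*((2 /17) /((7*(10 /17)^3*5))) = -0.00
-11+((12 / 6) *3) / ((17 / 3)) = -169 / 17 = -9.94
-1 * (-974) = 974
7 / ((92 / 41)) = 287 / 92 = 3.12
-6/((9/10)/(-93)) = 620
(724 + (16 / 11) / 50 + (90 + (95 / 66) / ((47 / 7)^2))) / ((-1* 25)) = -2967130307 / 91121250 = -32.56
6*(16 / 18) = 16 / 3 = 5.33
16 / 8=2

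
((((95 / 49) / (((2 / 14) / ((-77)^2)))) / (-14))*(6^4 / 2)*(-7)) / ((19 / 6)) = 8232840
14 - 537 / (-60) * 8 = 428 / 5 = 85.60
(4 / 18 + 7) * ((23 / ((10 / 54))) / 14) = 897 / 14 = 64.07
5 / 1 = 5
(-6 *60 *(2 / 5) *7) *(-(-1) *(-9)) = 9072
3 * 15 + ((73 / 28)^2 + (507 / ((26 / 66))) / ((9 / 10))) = 1161729 / 784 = 1481.80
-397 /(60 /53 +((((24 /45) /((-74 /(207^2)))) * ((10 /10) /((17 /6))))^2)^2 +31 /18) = -37052838251292611250 /13172587591565187630601859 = -0.00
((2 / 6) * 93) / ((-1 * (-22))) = 31 / 22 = 1.41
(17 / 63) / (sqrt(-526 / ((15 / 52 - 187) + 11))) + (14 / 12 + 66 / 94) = 17 * sqrt(62478806) / 861588 + 527 / 282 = 2.02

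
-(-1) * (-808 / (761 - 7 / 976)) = -788608 / 742729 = -1.06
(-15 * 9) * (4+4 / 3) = -720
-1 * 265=-265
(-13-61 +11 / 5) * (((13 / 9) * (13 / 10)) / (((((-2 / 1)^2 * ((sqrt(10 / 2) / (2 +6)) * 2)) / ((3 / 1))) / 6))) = -60671 * sqrt(5) / 125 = -1085.32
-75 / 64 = -1.17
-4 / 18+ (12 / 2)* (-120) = -6482 / 9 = -720.22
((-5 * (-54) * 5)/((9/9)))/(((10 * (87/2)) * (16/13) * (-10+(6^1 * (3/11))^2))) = -70785/205552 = -0.34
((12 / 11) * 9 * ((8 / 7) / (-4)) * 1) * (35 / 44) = -270 / 121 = -2.23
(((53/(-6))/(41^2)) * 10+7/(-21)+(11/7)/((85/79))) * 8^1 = 25795976/3000585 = 8.60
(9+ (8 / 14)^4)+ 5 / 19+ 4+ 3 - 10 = 290583 / 45619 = 6.37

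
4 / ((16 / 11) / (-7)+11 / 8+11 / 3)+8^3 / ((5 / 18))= 82363488 / 44665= 1844.03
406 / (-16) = -203 / 8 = -25.38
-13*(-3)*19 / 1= 741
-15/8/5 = -0.38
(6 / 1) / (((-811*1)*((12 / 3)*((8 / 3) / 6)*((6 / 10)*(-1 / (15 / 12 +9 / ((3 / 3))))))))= 1845 / 25952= 0.07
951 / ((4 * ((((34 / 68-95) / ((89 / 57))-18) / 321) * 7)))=-3018791 / 21742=-138.85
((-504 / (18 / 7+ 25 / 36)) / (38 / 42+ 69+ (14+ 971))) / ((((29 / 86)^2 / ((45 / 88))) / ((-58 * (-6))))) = -1331530280640 / 5815982161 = -228.94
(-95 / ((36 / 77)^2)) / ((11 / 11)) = -434.61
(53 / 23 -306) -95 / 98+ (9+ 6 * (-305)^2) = 557854.33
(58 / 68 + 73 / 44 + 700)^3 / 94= 145099559604477239 / 39339845248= 3688361.22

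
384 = 384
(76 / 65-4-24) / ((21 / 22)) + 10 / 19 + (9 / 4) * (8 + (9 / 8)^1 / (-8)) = -65719807 / 6639360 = -9.90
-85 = -85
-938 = -938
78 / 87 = 26 / 29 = 0.90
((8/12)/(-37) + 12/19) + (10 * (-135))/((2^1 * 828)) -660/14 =-64303129/1358196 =-47.34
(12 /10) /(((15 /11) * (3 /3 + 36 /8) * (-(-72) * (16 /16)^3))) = 1 /450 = 0.00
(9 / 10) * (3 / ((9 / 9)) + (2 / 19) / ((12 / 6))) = 261 / 95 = 2.75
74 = 74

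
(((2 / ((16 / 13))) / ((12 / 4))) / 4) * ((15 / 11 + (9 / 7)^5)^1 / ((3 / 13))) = 12698153 / 4437048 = 2.86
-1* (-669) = 669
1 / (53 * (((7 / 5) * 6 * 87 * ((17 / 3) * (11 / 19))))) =95 / 12071598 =0.00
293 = 293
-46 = -46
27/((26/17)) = 459/26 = 17.65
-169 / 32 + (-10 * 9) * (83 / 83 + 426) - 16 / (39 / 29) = -47982079 / 1248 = -38447.18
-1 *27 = -27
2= 2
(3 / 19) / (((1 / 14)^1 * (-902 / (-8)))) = 168 / 8569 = 0.02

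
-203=-203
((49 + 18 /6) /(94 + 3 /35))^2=3312400 /10843849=0.31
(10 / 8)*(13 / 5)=13 / 4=3.25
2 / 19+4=78 / 19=4.11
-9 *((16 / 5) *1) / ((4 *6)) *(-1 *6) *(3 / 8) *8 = 108 / 5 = 21.60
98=98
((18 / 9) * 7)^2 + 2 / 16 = 1569 / 8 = 196.12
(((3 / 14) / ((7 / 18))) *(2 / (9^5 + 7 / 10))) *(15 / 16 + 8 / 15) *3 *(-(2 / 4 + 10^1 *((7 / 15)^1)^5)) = -77343359 / 1302045885000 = -0.00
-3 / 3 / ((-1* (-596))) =-1 / 596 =-0.00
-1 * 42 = -42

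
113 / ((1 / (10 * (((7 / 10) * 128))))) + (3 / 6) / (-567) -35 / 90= 57407395 / 567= 101247.61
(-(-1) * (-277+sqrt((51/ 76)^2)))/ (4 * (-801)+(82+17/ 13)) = 273013/ 3083244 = 0.09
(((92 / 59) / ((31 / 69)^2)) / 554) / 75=73002 / 392640575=0.00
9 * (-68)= -612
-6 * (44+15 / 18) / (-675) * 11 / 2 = 2959 / 1350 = 2.19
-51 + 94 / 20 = -463 / 10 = -46.30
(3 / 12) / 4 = 1 / 16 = 0.06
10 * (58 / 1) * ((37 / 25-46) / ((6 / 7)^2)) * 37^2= -721724479 / 15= -48114965.27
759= 759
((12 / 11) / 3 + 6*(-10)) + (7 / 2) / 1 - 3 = -1301 / 22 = -59.14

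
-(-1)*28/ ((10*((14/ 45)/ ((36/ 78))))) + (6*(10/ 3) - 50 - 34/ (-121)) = -40214/ 1573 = -25.57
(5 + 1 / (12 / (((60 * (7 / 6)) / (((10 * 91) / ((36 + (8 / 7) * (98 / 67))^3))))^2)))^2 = 4177873689440075145985171993333635677281 / 2103359711716971296152260489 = 1986285876907.70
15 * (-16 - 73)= -1335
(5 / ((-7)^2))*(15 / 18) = 25 / 294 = 0.09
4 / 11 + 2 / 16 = 0.49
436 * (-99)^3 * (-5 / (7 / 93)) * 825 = 162292695889500 / 7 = 23184670841357.14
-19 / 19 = -1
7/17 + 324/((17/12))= 3895/17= 229.12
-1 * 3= -3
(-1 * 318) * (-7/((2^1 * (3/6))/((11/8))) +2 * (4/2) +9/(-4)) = 10017/4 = 2504.25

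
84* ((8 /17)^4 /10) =172032 /417605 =0.41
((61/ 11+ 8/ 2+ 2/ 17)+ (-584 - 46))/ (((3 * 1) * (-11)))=116003/ 6171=18.80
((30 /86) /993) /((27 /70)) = 350 /384291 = 0.00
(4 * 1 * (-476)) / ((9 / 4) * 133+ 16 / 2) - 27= -40799 / 1229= -33.20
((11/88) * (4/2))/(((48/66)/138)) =759/16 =47.44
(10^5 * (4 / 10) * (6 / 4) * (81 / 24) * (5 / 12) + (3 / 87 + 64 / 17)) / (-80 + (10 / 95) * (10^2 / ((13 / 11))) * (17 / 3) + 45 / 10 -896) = -61649344536 / 672926759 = -91.61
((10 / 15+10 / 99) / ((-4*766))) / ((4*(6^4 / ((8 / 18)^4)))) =-38 / 20150648397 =-0.00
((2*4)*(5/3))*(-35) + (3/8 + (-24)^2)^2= 63694363/192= 331741.47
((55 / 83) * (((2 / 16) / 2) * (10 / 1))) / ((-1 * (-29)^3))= 275 / 16194296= 0.00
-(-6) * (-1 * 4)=-24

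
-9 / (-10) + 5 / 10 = 7 / 5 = 1.40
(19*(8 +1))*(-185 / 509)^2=5852475 / 259081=22.59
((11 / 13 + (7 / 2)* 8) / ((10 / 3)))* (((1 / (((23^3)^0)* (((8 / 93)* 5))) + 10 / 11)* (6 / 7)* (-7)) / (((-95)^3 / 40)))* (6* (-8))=-0.38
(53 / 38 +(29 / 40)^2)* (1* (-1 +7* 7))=175137 / 1900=92.18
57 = 57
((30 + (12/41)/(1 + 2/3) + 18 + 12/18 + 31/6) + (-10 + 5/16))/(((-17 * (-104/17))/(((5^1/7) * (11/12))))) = 4797353/17192448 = 0.28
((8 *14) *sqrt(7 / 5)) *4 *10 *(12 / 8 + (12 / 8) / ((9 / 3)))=10601.61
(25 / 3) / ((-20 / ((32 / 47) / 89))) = -40 / 12549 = -0.00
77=77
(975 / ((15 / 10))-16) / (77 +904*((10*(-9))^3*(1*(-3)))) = 634 / 1977048077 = 0.00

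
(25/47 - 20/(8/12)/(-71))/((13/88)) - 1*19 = -41843/3337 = -12.54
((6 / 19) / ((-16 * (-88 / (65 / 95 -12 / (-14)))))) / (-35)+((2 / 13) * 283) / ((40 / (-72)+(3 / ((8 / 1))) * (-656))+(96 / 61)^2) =-236057932243389 / 1323279351634240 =-0.18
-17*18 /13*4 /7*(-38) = 46512 /91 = 511.12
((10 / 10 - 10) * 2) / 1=-18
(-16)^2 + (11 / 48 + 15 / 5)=12443 / 48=259.23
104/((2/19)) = 988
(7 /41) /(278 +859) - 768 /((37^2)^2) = -22682729 /87367763337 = -0.00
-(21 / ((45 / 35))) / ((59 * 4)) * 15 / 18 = -245 / 4248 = -0.06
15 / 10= 3 / 2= 1.50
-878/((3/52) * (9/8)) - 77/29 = -10594271/783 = -13530.36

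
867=867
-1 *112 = -112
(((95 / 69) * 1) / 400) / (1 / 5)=19 / 1104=0.02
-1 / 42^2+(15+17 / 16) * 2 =113335 / 3528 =32.12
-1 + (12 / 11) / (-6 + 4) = -1.55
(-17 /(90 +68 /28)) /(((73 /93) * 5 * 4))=-11067 /944620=-0.01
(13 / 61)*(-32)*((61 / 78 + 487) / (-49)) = 608752 / 8967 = 67.89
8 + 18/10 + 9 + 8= 134/5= 26.80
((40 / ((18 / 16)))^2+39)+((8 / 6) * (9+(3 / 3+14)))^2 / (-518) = 27298309 / 20979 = 1301.22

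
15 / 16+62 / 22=661 / 176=3.76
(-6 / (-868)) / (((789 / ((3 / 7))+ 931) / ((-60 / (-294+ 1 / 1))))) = 5 / 9791474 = 0.00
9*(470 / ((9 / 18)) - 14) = 8334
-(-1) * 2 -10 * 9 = -88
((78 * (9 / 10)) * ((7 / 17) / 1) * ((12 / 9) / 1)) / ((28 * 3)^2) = 13 / 2380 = 0.01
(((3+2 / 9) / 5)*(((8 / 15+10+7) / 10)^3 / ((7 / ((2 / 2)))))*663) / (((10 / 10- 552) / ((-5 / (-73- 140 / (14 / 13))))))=-4020309787 / 273364875000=-0.01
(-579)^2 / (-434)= -335241 / 434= -772.44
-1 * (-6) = 6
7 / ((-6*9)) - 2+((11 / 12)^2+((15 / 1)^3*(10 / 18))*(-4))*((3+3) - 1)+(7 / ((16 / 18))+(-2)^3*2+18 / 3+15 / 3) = -16197863 / 432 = -37495.05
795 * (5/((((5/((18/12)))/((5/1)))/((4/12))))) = 3975/2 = 1987.50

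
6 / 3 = 2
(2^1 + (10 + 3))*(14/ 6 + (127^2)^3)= 62938093720370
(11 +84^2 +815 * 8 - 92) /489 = 13495 /489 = 27.60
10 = 10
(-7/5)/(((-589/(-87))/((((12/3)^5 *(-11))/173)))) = 6859776/509485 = 13.46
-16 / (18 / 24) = -64 / 3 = -21.33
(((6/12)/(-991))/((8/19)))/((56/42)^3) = -0.00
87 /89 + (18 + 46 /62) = 54406 /2759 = 19.72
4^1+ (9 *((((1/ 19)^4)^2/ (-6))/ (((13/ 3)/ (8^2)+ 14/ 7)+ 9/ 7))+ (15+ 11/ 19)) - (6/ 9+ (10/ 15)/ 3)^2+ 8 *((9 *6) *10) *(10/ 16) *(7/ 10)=11834754901210161002/ 6200138408688747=1908.79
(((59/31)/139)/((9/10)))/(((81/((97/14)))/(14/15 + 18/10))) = 234643/65966481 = 0.00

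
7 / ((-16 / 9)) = -63 / 16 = -3.94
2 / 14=1 / 7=0.14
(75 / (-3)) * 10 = -250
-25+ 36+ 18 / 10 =64 / 5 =12.80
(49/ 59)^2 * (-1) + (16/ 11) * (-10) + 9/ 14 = -7822575/ 536074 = -14.59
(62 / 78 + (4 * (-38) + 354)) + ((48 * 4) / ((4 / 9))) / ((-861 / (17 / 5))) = 11253943 / 55965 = 201.09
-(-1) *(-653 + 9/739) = -652.99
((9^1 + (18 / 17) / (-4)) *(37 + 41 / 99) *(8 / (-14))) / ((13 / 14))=-44448 / 221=-201.12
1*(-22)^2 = 484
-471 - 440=-911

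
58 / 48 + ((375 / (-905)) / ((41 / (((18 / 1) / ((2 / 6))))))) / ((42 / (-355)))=7257463 / 1246728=5.82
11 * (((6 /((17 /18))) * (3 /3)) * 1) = 1188 /17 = 69.88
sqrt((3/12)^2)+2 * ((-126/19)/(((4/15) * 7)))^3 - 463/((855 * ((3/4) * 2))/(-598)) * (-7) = -1482127361/925965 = -1600.63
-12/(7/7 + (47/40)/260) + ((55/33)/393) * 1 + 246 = 234.06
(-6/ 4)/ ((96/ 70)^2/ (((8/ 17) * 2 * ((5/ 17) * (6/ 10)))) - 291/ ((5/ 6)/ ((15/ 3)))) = 1225/ 1416652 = 0.00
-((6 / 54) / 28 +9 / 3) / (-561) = 757 / 141372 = 0.01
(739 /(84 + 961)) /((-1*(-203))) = 739 /212135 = 0.00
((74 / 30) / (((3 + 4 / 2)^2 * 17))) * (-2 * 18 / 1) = -444 / 2125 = -0.21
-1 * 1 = -1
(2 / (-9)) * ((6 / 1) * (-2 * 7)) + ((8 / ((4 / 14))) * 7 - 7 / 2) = 1267 / 6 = 211.17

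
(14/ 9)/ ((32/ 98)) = 343/ 72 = 4.76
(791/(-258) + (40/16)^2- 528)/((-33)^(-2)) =-98302215/172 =-571524.51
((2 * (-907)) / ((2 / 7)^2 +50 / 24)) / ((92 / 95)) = -1333290 / 1541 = -865.21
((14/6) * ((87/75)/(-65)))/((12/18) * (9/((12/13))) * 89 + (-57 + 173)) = -406/6771375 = -0.00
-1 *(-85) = 85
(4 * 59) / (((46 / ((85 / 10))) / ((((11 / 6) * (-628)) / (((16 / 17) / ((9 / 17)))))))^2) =457695917811 / 135424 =3379725.29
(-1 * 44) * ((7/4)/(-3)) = 77/3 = 25.67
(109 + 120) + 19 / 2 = 477 / 2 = 238.50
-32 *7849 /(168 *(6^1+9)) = -31396 /315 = -99.67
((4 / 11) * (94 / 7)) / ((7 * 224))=47 / 15092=0.00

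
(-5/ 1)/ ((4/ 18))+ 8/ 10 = -217/ 10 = -21.70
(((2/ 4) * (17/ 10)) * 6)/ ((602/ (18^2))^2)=669222/ 453005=1.48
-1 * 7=-7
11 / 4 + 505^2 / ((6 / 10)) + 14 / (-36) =15301585 / 36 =425044.03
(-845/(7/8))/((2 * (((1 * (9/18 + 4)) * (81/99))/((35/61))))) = -371800/4941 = -75.25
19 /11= 1.73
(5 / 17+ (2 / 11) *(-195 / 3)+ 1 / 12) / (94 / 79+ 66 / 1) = -2028167 / 11911152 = -0.17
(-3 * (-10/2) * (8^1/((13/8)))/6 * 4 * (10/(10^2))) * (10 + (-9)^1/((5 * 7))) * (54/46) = 589248/10465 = 56.31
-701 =-701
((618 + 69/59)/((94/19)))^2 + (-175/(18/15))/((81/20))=116798434685803/7474222188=15626.83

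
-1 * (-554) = 554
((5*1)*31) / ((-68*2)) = -155 / 136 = -1.14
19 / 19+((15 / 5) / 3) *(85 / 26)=111 / 26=4.27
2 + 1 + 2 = 5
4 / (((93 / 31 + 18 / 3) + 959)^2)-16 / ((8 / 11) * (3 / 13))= -66997213 / 702768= -95.33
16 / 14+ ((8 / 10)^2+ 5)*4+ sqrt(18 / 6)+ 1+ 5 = sqrt(3)+ 5198 / 175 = 31.43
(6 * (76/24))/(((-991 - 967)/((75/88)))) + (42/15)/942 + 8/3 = 1079919373/405775920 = 2.66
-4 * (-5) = 20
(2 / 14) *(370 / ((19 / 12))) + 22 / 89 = 398086 / 11837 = 33.63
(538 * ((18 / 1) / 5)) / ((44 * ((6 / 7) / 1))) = 5649 / 110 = 51.35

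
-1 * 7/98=-1/14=-0.07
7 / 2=3.50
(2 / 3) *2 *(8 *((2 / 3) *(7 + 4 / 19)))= 8768 / 171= 51.27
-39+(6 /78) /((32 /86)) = -8069 /208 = -38.79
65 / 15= 13 / 3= 4.33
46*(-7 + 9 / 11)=-3128 / 11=-284.36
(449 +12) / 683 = 461 / 683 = 0.67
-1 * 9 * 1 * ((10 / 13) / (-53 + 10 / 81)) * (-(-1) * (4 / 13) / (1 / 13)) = 29160 / 55679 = 0.52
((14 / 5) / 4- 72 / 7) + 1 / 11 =-7311 / 770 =-9.49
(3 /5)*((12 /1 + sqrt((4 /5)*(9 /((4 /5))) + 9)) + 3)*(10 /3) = 6*sqrt(2) + 30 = 38.49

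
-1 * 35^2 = -1225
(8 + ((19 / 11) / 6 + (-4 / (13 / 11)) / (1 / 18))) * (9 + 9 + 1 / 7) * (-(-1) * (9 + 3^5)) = -34412682 / 143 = -240648.13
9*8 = 72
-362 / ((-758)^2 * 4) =-181 / 1149128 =-0.00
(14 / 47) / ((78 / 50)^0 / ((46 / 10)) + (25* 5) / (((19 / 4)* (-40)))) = -1748 / 2585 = -0.68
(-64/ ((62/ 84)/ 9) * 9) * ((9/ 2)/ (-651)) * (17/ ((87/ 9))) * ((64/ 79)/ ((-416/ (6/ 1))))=-28553472/ 28621463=-1.00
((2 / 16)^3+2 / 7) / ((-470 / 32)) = -1031 / 52640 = -0.02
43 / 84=0.51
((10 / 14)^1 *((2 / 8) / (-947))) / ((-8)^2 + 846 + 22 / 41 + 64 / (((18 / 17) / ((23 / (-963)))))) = -1776735 / 8565820173232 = -0.00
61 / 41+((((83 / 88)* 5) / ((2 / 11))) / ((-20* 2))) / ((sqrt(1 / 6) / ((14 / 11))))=61 / 41 - 581* sqrt(6) / 704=-0.53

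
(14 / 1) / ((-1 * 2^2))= -7 / 2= -3.50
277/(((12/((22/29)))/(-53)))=-161491/174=-928.11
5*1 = 5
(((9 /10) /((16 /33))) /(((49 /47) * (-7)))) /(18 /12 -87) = 1551 /521360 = 0.00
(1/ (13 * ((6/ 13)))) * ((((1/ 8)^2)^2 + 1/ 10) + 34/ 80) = 10757/ 122880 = 0.09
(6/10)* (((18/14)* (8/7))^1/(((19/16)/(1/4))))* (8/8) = 864/4655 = 0.19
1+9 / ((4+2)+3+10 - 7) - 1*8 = -25 / 4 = -6.25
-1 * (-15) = 15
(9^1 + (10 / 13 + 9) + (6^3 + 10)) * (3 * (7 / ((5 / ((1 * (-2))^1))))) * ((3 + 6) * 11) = -13230756 / 65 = -203550.09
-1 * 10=-10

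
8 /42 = 4 /21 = 0.19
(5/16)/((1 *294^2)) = 5/1382976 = 0.00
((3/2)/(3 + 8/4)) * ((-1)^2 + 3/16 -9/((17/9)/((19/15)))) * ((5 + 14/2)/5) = -59337/17000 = -3.49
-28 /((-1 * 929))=28 /929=0.03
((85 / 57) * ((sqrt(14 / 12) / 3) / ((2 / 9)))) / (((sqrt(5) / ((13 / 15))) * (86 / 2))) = 0.02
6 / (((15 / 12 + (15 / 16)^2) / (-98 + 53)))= -13824 / 109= -126.83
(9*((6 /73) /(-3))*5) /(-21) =30 /511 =0.06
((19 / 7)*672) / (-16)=-114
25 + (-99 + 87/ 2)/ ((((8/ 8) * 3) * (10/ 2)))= 213/ 10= 21.30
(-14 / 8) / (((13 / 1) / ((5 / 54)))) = -35 / 2808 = -0.01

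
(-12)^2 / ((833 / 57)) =8208 / 833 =9.85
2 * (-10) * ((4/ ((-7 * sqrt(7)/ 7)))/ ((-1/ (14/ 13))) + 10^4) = -200000 -160 * sqrt(7)/ 13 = -200032.56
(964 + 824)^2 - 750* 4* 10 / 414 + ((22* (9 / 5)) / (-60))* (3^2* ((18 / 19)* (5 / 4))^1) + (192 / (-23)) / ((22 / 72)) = 922031779993 / 288420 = 3196837.18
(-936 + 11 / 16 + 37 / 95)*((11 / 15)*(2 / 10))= -15631913 / 114000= -137.12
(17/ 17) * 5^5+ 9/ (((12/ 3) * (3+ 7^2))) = 650009/ 208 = 3125.04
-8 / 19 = -0.42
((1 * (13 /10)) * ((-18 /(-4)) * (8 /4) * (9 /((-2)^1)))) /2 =-1053 /40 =-26.32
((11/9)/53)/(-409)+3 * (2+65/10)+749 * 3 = 886697663/390186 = 2272.50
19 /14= 1.36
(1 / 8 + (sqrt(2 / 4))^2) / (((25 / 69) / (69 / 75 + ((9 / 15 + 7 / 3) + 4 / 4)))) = 2093 / 250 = 8.37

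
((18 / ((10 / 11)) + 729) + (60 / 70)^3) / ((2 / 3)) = 1927908 / 1715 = 1124.14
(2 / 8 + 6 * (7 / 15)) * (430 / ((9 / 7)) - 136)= 54473 / 90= 605.26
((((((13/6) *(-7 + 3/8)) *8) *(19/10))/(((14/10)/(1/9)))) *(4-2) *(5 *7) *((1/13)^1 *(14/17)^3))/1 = -6908020/132651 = -52.08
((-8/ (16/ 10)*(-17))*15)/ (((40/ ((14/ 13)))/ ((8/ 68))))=105/ 26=4.04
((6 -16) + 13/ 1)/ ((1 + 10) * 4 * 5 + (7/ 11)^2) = 363/ 26669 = 0.01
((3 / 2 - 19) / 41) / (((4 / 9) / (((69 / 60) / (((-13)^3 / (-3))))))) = -4347 / 2882464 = -0.00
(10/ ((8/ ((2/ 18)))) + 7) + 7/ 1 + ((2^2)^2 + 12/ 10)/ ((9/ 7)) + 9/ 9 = 1711/ 60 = 28.52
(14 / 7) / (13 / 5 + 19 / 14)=0.51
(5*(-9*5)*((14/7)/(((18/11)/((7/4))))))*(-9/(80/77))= 266805/64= 4168.83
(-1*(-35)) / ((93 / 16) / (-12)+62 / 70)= 78400 / 899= 87.21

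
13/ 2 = 6.50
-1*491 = -491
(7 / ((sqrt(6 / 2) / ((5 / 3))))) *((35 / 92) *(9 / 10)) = 245 *sqrt(3) / 184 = 2.31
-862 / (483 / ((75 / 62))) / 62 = -10775 / 309442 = -0.03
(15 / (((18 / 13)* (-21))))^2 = 4225 / 15876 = 0.27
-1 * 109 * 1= -109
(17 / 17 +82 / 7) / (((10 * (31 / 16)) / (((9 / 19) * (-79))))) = -506232 / 20615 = -24.56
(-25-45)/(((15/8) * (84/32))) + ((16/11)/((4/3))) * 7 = -652/99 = -6.59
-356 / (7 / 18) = -6408 / 7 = -915.43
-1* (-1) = 1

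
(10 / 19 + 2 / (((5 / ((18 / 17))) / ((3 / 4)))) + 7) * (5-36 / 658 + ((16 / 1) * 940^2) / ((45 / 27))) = 35353396667156 / 531335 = 66536924.29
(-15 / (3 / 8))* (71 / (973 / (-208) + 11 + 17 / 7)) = -4135040 / 12741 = -324.55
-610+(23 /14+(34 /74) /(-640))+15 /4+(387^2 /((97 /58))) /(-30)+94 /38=-1095880449813 /305495680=-3587.22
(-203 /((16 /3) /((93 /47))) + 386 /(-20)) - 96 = -716713 /3760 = -190.62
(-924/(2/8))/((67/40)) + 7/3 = -443051/201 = -2204.23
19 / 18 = 1.06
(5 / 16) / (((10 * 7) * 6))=1 / 1344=0.00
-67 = -67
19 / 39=0.49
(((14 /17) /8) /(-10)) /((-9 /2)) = 7 /3060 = 0.00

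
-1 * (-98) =98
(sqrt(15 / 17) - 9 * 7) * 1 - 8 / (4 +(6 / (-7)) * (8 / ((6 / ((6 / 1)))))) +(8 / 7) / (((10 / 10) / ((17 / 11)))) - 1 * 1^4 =-22882 / 385 +sqrt(255) / 17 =-58.49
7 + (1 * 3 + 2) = 12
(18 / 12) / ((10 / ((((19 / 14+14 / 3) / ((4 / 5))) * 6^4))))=20493 / 14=1463.79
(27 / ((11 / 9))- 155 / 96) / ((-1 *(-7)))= 3089 / 1056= 2.93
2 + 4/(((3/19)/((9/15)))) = 86/5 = 17.20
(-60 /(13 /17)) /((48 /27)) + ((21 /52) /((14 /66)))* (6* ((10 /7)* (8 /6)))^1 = -22.38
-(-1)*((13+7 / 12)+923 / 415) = 78721 / 4980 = 15.81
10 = 10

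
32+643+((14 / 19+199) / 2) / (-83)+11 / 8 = 8517967 / 12616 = 675.17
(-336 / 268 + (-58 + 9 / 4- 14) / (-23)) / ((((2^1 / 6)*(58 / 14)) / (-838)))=-96481035 / 89378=-1079.47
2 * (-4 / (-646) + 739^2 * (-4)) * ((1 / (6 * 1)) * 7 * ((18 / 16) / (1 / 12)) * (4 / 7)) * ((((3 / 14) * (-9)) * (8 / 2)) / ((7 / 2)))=1371663713520 / 15827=86666058.86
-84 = -84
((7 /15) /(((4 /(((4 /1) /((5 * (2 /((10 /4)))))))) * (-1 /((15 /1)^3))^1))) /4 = -1575 /16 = -98.44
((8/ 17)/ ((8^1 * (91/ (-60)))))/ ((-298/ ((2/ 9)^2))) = 40/ 6223581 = 0.00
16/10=8/5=1.60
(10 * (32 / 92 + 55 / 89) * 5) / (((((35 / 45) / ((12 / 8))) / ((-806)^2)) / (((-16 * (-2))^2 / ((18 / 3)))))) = 147954858854400 / 14329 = 10325553692.12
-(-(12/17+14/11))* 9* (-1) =-3330/187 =-17.81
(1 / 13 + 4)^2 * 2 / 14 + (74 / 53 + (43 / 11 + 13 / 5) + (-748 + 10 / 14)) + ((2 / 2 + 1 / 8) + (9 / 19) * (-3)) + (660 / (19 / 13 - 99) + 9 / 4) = -17608639278961 / 23737124840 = -741.82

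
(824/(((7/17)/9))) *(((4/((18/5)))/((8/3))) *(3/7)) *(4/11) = 630360/539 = 1169.50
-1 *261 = -261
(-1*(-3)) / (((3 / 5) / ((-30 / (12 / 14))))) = -175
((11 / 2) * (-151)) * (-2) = 1661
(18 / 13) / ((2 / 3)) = 27 / 13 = 2.08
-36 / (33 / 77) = -84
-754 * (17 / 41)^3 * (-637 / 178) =1179852037 / 6133969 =192.35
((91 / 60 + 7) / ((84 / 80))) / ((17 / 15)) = 365 / 51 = 7.16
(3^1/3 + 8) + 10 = 19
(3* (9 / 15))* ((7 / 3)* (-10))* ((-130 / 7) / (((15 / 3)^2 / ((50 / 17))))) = 1560 / 17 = 91.76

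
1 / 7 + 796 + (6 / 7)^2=39047 / 49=796.88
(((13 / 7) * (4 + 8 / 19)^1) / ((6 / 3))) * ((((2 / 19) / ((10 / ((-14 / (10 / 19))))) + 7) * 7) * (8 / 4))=183456 / 475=386.22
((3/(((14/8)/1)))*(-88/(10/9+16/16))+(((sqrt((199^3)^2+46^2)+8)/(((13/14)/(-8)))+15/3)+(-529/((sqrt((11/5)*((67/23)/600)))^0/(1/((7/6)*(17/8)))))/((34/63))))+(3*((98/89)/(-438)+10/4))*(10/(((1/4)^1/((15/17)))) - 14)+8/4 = -67894760.60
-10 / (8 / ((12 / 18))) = -5 / 6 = -0.83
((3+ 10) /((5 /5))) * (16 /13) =16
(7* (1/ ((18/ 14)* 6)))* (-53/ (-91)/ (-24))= -371/ 16848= -0.02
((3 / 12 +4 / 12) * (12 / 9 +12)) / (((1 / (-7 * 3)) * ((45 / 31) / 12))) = -12152 / 9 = -1350.22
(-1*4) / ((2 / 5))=-10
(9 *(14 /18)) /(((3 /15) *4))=35 /4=8.75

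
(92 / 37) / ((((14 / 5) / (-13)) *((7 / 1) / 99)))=-296010 / 1813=-163.27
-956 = -956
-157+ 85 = -72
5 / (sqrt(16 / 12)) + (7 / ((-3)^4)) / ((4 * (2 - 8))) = -7 / 1944 + 5 * sqrt(3) / 2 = 4.33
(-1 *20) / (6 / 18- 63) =15 / 47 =0.32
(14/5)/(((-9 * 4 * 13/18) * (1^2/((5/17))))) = -7/221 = -0.03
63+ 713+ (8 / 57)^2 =2521288 / 3249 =776.02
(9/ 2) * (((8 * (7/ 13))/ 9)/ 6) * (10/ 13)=0.28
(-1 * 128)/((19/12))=-1536/19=-80.84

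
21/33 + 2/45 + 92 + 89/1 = 89932/495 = 181.68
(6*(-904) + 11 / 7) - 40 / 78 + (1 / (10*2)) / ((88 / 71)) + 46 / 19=-5420.48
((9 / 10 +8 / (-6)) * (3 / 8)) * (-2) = 13 / 40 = 0.32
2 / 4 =1 / 2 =0.50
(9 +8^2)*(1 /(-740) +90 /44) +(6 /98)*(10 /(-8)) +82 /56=60071223 /398860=150.61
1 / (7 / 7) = 1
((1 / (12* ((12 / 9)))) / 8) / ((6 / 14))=7 / 384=0.02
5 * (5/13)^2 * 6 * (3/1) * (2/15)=300/169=1.78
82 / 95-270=-25568 / 95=-269.14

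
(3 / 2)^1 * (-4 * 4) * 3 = -72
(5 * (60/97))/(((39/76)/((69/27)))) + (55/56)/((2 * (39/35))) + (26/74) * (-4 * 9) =21461213/6718608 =3.19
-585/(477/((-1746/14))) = 56745/371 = 152.95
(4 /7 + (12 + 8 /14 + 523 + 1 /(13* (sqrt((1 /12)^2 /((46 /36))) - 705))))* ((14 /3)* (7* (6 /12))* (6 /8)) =4461879944571 /679362164 - 7* sqrt(46) /339681082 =6567.75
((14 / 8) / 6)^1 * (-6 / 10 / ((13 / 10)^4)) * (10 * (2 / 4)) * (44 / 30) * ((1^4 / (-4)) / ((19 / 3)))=9625 / 542659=0.02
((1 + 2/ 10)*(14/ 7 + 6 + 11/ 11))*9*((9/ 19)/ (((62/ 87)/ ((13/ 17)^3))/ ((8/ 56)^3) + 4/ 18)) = 0.08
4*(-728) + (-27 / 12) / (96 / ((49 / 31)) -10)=-28957369 / 9944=-2912.04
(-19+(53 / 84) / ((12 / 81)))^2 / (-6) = -2725801 / 75264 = -36.22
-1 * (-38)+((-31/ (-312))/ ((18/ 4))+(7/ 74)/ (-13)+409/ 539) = 1085660159/ 27999972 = 38.77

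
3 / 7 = 0.43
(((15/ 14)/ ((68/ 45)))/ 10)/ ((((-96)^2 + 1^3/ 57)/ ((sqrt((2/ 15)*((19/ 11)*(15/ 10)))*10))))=7695*sqrt(1045)/ 5501077736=0.00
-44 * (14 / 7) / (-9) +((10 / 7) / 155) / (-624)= 1985981 / 203112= 9.78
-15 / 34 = -0.44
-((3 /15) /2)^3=-1 /1000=-0.00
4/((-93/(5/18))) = -10/837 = -0.01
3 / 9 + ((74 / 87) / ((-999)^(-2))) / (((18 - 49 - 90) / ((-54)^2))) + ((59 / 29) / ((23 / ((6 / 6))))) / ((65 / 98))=-321952201092259 / 15737865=-20457171.36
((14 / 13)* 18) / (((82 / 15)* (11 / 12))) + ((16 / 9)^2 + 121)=60801271 / 474903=128.03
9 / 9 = 1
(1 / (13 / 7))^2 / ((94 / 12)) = 294 / 7943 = 0.04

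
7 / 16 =0.44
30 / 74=15 / 37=0.41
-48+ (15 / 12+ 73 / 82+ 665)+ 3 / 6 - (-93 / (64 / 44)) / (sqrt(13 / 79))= 1023 * sqrt(1027) / 208+ 101621 / 164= 777.26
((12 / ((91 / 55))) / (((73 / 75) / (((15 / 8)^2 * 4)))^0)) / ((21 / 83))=18260 / 637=28.67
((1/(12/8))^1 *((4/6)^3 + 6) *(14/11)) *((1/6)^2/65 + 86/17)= 2817598/104247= 27.03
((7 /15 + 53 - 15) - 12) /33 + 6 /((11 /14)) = 4177 /495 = 8.44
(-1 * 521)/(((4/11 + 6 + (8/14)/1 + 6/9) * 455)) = -17193/114140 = -0.15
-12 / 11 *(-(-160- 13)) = -2076 / 11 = -188.73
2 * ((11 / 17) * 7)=154 / 17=9.06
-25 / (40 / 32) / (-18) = 10 / 9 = 1.11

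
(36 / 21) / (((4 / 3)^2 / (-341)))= -9207 / 28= -328.82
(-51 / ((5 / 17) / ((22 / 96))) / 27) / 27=-3179 / 58320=-0.05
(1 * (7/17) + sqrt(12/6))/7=1/17 + sqrt(2)/7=0.26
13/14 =0.93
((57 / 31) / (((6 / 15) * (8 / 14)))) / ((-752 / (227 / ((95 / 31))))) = -4767 / 6016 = -0.79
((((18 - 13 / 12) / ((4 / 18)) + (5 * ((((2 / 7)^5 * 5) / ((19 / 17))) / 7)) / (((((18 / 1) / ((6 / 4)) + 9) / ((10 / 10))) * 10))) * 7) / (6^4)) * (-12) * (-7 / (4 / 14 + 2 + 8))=28587659039 / 8513600256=3.36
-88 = -88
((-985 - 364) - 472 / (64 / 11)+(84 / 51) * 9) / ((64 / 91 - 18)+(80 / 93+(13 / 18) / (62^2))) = 151493903379 / 1759341985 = 86.11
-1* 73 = -73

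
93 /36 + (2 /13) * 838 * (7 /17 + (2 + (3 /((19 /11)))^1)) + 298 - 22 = 40987337 /50388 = 813.43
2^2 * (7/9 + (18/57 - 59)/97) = 11464/16587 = 0.69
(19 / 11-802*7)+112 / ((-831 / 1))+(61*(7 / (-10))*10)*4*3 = -98141501 / 9141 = -10736.41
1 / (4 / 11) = 11 / 4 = 2.75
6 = 6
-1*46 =-46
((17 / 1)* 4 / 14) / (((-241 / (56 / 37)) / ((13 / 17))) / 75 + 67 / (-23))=-6099600 / 7144747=-0.85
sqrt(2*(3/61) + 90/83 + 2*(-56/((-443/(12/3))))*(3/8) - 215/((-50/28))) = 59*sqrt(4406396592310)/11214545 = 11.04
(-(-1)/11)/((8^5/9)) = 9/360448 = 0.00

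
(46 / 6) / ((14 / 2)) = 23 / 21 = 1.10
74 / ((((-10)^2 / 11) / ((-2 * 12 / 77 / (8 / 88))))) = -4884 / 175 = -27.91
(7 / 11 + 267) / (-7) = -2944 / 77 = -38.23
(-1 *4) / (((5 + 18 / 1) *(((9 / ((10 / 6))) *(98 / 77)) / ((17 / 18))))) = -935 / 39123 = -0.02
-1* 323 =-323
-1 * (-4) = 4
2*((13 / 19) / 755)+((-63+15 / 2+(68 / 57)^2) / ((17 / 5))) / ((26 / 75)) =-33161215537 / 722815860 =-45.88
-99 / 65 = -1.52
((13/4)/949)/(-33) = -1/9636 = -0.00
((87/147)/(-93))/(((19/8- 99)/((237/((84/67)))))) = 0.01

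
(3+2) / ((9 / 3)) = 5 / 3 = 1.67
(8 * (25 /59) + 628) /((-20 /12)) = -111756 /295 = -378.83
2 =2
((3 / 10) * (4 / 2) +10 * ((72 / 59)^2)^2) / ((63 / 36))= 13.02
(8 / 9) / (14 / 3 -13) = -8 / 75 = -0.11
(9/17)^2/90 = 9/2890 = 0.00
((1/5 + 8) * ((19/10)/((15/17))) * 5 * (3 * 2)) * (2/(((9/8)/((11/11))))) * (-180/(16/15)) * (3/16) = -119187/4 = -29796.75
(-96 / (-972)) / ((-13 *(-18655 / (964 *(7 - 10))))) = -7712 / 6547905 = -0.00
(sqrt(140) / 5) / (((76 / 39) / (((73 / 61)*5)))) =2847*sqrt(35) / 2318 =7.27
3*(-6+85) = 237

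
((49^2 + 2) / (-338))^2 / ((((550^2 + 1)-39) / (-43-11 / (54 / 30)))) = -10907217 / 1329018028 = -0.01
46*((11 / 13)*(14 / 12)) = 1771 / 39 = 45.41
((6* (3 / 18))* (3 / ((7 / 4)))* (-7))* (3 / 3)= -12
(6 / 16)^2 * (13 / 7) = 117 / 448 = 0.26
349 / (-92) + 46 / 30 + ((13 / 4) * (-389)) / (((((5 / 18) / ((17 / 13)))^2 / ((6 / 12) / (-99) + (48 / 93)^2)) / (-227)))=1576110150083893 / 948218700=1662179.99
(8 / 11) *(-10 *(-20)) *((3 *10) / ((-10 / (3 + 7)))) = -48000 / 11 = -4363.64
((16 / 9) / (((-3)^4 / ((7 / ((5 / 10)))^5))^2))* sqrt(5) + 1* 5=5 + 4628074479616* sqrt(5) / 59049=175255964.31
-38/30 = -19/15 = -1.27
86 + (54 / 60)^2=8681 / 100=86.81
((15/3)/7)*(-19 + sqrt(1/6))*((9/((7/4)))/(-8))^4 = -623295/268912 + 10935*sqrt(6)/537824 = -2.27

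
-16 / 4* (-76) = 304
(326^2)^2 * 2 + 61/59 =1332761404829/59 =22589176353.03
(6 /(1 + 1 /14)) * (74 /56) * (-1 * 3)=-22.20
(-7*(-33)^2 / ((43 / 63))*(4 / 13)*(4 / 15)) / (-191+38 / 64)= 9106944 / 1892215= 4.81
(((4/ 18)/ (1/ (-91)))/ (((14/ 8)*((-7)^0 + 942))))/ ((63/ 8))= -832/ 534681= -0.00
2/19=0.11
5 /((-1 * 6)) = -5 /6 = -0.83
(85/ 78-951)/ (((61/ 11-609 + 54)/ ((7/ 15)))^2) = -439297397/ 641100376800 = -0.00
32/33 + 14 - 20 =-166/33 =-5.03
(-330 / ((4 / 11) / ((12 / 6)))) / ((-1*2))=907.50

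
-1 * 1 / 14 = -1 / 14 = -0.07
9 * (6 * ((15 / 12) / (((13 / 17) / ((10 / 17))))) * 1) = 675 / 13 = 51.92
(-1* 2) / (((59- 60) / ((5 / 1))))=10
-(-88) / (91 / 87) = 7656 / 91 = 84.13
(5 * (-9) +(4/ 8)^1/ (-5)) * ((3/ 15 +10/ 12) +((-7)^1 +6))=-451/ 300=-1.50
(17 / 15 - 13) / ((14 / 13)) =-1157 / 105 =-11.02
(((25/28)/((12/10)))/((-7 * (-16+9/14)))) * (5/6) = 125/21672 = 0.01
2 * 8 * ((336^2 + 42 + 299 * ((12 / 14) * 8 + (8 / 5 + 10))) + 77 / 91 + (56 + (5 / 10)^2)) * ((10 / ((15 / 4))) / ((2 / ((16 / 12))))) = 4601495104 / 1365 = 3371058.68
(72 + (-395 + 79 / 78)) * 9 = -75345 / 26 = -2897.88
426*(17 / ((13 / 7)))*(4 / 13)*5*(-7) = -7097160 / 169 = -41995.03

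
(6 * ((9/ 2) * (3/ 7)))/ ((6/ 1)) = 27/ 14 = 1.93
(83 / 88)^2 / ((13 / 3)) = 20667 / 100672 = 0.21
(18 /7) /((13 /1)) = 18 /91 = 0.20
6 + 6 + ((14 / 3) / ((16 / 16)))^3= 3068 / 27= 113.63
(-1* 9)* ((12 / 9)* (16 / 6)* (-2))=64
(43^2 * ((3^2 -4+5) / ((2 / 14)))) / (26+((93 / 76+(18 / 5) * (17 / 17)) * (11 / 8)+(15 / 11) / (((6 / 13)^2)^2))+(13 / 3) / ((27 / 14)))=350579275200 / 175874803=1993.35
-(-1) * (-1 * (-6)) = 6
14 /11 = 1.27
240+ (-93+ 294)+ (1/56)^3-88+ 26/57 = 3538135609/10010112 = 353.46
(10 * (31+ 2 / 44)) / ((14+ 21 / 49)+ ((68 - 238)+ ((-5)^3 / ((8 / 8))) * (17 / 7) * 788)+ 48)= -23905 / 18427783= -0.00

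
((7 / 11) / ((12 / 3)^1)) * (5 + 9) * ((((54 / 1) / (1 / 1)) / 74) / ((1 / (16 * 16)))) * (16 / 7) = 387072 / 407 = 951.04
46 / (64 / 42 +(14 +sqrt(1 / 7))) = 314916 / 106213-2898 * sqrt(7) / 106213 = 2.89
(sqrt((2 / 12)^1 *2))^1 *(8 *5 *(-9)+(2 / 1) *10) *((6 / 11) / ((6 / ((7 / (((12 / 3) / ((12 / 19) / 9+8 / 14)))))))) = -21760 *sqrt(3) / 1881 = -20.04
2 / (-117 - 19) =-1 / 68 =-0.01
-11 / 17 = -0.65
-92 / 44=-2.09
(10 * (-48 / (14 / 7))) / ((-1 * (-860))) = -12 / 43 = -0.28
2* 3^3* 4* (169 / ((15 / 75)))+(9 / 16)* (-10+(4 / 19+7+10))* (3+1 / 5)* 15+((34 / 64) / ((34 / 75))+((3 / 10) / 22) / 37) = 452141349747 / 2474560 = 182715.86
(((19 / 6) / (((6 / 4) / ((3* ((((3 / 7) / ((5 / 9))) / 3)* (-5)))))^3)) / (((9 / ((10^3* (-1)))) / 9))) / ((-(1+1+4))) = -3078000 / 343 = -8973.76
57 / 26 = 2.19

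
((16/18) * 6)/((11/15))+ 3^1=113/11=10.27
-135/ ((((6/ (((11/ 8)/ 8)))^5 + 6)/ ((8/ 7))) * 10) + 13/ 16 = 126632784028217/ 155855791274960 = 0.81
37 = 37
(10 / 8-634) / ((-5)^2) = -25.31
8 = 8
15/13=1.15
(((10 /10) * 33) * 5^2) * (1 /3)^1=275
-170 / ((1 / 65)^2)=-718250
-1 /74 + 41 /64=1485 /2368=0.63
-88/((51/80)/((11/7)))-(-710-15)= 181385/357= 508.08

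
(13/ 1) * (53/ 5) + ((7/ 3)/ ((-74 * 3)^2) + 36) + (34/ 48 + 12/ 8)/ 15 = 257184517/ 1478520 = 173.95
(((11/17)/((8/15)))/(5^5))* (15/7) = 99/119000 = 0.00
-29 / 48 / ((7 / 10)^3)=-3625 / 2058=-1.76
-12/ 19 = -0.63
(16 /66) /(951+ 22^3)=8 /382767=0.00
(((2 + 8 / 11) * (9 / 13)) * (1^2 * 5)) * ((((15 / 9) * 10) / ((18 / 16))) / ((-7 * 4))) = -5000 / 1001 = -5.00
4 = 4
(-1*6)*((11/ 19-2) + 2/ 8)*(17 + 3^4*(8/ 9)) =23763/ 38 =625.34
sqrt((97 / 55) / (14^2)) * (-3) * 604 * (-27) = 24462 * sqrt(5335) / 385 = 4640.86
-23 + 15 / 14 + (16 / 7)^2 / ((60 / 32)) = -28139 / 1470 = -19.14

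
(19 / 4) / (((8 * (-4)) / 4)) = -19 / 32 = -0.59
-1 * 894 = -894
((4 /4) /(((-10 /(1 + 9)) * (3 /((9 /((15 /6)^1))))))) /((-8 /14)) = 21 /10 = 2.10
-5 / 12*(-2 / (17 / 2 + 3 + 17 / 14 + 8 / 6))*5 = 35 / 118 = 0.30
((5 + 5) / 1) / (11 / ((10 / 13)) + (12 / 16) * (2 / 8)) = 800 / 1159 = 0.69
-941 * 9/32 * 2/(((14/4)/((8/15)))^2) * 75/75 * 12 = -180672/1225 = -147.49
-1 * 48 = -48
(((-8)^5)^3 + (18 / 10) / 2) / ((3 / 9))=-1055531162664933 / 10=-105553116266493.30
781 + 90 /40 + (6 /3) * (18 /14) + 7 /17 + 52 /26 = 375199 /476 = 788.23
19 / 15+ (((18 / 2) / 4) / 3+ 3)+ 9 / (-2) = 31 / 60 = 0.52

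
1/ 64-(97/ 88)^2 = -1161/ 968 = -1.20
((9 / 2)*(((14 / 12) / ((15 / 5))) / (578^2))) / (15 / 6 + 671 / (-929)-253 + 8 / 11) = -71533 / 3420764251656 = -0.00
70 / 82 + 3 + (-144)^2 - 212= 20527.85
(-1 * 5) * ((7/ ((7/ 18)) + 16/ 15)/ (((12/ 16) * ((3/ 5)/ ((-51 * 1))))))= 10804.44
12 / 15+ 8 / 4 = 14 / 5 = 2.80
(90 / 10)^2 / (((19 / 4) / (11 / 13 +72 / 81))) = 7308 / 247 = 29.59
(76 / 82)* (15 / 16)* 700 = 49875 / 82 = 608.23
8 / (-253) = -8 / 253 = -0.03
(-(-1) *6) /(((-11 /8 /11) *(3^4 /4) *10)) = -0.24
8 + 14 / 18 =79 / 9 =8.78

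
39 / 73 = 0.53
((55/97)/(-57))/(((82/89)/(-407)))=1992265/453378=4.39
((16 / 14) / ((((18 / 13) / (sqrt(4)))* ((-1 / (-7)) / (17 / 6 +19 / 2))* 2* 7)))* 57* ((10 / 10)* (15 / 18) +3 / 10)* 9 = 621452 / 105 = 5918.59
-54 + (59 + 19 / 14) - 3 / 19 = 6.20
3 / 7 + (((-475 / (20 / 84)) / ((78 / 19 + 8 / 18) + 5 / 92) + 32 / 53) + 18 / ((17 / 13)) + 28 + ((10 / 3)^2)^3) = 981.23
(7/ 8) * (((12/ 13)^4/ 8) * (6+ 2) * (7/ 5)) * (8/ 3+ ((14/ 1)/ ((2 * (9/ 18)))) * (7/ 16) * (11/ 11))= 7.82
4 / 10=2 / 5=0.40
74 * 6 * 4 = 1776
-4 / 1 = -4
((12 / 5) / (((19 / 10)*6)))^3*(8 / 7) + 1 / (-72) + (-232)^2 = 186066112115 / 3456936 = 53824.00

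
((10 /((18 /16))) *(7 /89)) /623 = 80 /71289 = 0.00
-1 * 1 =-1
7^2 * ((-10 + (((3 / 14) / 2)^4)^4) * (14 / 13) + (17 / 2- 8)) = -1361073979848650342213823 / 2704878351759146221568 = -503.19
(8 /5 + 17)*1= 93 /5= 18.60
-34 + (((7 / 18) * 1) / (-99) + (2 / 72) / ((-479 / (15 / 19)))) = -1102951675 / 32435964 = -34.00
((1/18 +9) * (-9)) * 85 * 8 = -55420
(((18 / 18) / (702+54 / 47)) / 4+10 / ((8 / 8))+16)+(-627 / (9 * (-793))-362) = -35213047369 / 104828256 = -335.91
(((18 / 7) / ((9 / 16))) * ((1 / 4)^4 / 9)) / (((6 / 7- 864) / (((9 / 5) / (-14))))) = 1 / 3383520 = 0.00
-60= -60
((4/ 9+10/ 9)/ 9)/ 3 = 14/ 243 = 0.06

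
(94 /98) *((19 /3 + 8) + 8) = 3149 /147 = 21.42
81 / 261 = 9 / 29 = 0.31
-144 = -144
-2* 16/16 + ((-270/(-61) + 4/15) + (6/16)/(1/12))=13163/1830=7.19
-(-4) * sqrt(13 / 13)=4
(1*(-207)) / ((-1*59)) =207 / 59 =3.51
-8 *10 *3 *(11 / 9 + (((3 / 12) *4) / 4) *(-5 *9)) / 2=3610 / 3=1203.33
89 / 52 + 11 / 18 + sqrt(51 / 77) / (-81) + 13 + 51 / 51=7639 / 468-sqrt(3927) / 6237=16.31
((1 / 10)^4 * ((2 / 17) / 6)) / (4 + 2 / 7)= 7 / 15300000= 0.00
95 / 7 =13.57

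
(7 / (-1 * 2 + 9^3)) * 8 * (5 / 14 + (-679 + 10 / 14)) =-37964 / 727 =-52.22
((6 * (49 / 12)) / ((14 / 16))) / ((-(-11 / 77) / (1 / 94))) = 98 / 47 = 2.09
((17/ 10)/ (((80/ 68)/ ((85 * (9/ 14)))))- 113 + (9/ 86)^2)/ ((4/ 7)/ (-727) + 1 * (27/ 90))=-25616678869/ 225237784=-113.73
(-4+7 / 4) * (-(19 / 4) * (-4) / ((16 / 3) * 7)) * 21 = -1539 / 64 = -24.05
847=847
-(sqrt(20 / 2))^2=-10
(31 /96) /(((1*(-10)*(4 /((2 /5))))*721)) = -31 /6921600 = -0.00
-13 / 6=-2.17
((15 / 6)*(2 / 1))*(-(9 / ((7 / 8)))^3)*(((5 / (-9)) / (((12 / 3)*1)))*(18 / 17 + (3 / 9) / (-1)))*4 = 12787200 / 5831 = 2192.97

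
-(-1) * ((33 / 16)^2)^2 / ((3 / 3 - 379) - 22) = -1185921 / 26214400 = -0.05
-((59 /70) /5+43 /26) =-4146 /2275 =-1.82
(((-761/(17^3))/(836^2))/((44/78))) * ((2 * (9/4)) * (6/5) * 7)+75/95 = 298182047469/377704365280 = 0.79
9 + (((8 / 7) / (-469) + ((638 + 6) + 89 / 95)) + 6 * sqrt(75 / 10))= 3 * sqrt(30) + 203952332 / 311885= 670.37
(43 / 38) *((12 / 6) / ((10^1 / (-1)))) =-43 / 190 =-0.23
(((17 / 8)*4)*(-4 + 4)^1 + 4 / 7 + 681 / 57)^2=2772225 / 17689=156.72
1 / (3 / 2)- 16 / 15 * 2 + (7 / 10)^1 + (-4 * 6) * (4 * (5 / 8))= -1823 / 30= -60.77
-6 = -6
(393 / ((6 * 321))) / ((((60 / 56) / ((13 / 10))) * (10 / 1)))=0.02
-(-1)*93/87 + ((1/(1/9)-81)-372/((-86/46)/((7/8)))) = 257315/2494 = 103.17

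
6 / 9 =2 / 3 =0.67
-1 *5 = -5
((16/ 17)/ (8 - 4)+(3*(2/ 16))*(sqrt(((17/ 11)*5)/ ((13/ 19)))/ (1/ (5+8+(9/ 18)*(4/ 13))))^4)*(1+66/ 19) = 568682346450409615/ 88774671128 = 6405907.67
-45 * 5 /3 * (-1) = 75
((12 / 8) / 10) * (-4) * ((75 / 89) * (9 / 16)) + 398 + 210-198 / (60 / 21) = 3833519 / 7120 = 538.42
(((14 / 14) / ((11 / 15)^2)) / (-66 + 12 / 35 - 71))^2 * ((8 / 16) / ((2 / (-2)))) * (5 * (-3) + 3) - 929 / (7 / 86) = -26759970192498556 / 2344604220343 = -11413.43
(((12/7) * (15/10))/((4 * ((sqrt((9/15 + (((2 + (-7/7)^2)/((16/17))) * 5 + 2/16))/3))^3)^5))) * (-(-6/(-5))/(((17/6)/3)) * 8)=-0.00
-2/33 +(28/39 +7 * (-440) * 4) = -1761666/143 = -12319.34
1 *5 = 5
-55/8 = -6.88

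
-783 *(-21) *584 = 9602712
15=15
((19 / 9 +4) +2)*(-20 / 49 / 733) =-1460 / 323253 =-0.00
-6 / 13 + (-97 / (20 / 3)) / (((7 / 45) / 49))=-238353 / 52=-4583.71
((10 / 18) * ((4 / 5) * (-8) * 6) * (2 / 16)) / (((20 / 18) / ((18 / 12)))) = -18 / 5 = -3.60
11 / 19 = 0.58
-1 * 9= -9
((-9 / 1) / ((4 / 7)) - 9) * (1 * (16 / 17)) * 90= -2096.47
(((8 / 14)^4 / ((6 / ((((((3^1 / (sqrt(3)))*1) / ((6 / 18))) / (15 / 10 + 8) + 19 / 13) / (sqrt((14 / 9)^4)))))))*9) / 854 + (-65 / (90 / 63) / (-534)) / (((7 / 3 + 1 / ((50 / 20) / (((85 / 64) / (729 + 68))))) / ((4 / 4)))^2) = 23328*sqrt(3) / 954486337 + 29201703755298869136 / 1853575359131668577951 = 0.02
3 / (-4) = -3 / 4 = -0.75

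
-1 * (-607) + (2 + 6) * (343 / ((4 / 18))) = 12955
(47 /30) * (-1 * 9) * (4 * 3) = -846 /5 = -169.20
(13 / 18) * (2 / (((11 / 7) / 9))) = 91 / 11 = 8.27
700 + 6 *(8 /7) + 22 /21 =14866 /21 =707.90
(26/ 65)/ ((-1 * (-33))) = 2/ 165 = 0.01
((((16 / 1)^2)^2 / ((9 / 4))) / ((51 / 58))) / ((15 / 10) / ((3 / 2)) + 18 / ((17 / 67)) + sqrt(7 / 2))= 37189844992 / 80714745- 258473984 * sqrt(14) / 80714745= 448.77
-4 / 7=-0.57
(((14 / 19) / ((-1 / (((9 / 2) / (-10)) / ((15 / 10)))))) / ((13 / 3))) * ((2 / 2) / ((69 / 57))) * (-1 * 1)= -63 / 1495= -0.04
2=2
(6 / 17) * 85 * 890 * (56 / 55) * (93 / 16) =1738170 / 11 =158015.45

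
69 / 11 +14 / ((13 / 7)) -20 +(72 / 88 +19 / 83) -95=-1188582 / 11869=-100.14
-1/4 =-0.25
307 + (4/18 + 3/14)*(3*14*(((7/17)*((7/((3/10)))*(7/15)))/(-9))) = 1230487/4131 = 297.87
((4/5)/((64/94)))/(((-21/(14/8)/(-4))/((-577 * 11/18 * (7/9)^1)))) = -2088163/19440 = -107.42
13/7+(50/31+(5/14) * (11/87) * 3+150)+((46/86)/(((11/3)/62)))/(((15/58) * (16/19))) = 11616696529/59531780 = 195.13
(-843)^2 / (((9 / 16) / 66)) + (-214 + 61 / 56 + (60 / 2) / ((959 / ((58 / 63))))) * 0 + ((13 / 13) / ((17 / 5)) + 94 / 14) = 9922555938 / 119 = 83382823.01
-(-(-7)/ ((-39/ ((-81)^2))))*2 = 30618/ 13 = 2355.23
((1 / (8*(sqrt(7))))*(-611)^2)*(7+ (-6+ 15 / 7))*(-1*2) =-4106531*sqrt(7) / 98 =-110865.92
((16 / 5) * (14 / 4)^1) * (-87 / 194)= -2436 / 485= -5.02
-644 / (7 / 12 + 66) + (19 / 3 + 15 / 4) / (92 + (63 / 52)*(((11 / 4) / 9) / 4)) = -1756272032 / 183660537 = -9.56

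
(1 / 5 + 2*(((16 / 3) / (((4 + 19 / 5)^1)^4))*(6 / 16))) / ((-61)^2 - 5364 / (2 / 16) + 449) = -2325941 / 448136656110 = -0.00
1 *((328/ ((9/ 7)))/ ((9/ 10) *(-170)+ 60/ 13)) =-29848/ 17361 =-1.72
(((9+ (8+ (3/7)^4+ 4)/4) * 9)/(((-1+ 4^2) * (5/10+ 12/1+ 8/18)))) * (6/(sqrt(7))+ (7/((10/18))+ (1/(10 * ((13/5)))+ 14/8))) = 9.27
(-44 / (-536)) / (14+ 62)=11 / 10184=0.00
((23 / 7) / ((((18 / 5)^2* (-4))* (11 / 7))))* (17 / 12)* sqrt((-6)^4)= -2.06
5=5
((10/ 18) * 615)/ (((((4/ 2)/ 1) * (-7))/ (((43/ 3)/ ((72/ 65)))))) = -2864875/ 9072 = -315.79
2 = 2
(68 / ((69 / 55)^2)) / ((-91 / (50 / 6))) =-5142500 / 1299753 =-3.96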